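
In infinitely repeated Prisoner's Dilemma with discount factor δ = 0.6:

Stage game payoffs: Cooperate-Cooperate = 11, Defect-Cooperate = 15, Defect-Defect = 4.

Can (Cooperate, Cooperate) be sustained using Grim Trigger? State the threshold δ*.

δ* = 0.3636; since δ = 0.6 ≥ 0.3636, cooperation can be sustained

Work:
For Grim Trigger:
Cooperate forever: 11/(1-δ)
Defect then punished: 15 + 4·δ/(1-δ)
Need: 11/(1-δ) ≥ 15 + 4·δ/(1-δ)
Solving: δ ≥ (T-R)/(T-P) = (15-11)/(15-4) = 0.3636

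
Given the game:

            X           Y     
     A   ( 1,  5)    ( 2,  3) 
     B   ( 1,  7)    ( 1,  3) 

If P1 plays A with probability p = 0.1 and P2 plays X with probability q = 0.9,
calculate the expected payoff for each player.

E[P1] = 1.01, E[P2] = 6.42

Work:
E[P1] = p·q·π₁(A,X) + p·(1-q)·π₁(A,Y) + (1-p)·q·π₁(B,X) + (1-p)·(1-q)·π₁(B,Y)
= 0.1·0.9·1 + 0.1·0.1·2 + 0.9·0.9·1 + 0.9·0.1·1
= 1.01

E[P2] = 6.42 (similar calculation)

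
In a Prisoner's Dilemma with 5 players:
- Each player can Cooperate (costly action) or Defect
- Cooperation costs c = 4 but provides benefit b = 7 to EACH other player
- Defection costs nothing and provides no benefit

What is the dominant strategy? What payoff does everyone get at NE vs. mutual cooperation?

Dominant: Defect; NE payoff = 0; Coop payoff = 24

Work:
Defect dominates (saves cost c = 4, benefit to others is external)
NE: All defect → everyone gets 0
If all cooperate: each receives (4)×7 - 4 = 24
Social dilemma: 24 > 0 but NE gives 0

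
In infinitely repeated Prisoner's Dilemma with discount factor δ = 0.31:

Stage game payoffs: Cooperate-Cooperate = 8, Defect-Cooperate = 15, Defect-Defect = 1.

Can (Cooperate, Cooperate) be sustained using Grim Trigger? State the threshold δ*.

δ* = 0.5; since δ = 0.31 < 0.5, cooperation cannot be sustained

Work:
For Grim Trigger:
Cooperate forever: 8/(1-δ)
Defect then punished: 15 + 1·δ/(1-δ)
Need: 8/(1-δ) ≥ 15 + 1·δ/(1-δ)
Solving: δ ≥ (T-R)/(T-P) = (15-8)/(15-1) = 0.5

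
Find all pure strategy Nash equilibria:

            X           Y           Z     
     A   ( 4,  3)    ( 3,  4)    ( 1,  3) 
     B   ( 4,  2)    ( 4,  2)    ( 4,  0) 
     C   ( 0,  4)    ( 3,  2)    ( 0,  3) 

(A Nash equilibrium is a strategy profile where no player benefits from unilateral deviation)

Nash equilibrium: (B, X), (B, Y)

Work:
Best responses:
  P1 vs X: payoffs [4, 4, 0] → best response A/B (payoff 4)
  P1 vs Y: payoffs [3, 4, 3] → best response B (payoff 4)
  P1 vs Z: payoffs [1, 4, 0] → best response B (payoff 4)
  P2 vs A: payoffs [3, 4, 3] → best response Y (payoff 4)
  P2 vs B: payoffs [2, 2, 0] → best response X/Y (payoff 2)
  P2 vs C: payoffs [4, 2, 3] → best response X (payoff 4)
Mutual best responses: (B,X), (B,Y) → Nash equilibria.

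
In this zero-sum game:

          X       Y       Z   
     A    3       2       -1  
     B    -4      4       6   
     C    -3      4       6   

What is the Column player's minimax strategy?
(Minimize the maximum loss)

Column should play X, value = 3

Work:
Column player minimizes Row's maximum payoff:
Column X: max payoff to Row = 3
Column Y: max payoff to Row = 4
Column Z: max payoff to Row = 6
Minimum is 3, achieved by column X.
Minimax strategy: X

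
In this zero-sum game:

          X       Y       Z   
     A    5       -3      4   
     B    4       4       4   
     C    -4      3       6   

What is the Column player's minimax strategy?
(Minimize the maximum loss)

Column should play Y, value = 4

Work:
Column player minimizes Row's maximum payoff:
Column X: max payoff to Row = 5
Column Y: max payoff to Row = 4
Column Z: max payoff to Row = 6
Minimum is 4, achieved by column Y.
Minimax strategy: Y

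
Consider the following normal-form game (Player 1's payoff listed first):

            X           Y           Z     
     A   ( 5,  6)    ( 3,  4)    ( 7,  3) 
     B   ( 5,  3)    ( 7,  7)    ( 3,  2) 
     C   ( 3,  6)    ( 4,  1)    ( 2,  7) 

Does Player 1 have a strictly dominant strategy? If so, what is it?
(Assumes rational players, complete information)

No strictly dominant strategy exists for Player 1

Work:
A strategy strictly dominates another if it gives a strictly higher payoff against every opponent action. Compare each pair of P1's strategies column-by-column:
  A vs B: [5 vs 5, 3 vs 7, 7 vs 3] → A does not strictly dominate B (column X: 5 ≤ 5)
  A vs C: [5 vs 3, 3 vs 4, 7 vs 2] → A does not strictly dominate C (column Y: 3 ≤ 4)
  B vs A: [5 vs 5, 7 vs 3, 3 vs 7] → B does not strictly dominate A (column X: 5 ≤ 5)
  B vs C: [5 vs 3, 7 vs 4, 3 vs 2] → B strictly dominates C
  C vs A: [3 vs 5, 4 vs 3, 2 vs 7] → C does not strictly dominate A (column X: 3 ≤ 5)
  C vs B: [3 vs 5, 4 vs 7, 2 vs 3] → C does not strictly dominate B (column X: 3 ≤ 5)
No single strategy strictly dominates all others → no strictly dominant strategy.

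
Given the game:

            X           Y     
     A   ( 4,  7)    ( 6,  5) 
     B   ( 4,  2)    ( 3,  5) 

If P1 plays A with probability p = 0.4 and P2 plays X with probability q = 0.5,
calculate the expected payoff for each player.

E[P1] = 4.1, E[P2] = 4.5

Work:
E[P1] = p·q·π₁(A,X) + p·(1-q)·π₁(A,Y) + (1-p)·q·π₁(B,X) + (1-p)·(1-q)·π₁(B,Y)
= 0.4·0.5·4 + 0.4·0.5·6 + 0.6·0.5·4 + 0.6·0.5·3
= 4.1

E[P2] = 4.5 (similar calculation)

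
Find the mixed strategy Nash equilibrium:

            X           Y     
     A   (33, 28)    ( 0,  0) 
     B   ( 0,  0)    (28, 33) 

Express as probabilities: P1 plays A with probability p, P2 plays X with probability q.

p = 0.541, q = 0.459

Work:
Find probabilities that make opponent indifferent:
P2 chooses q to make P1 indifferent between A and B
P1 chooses p to make P2 indifferent between X and Y
Mixed NE: P1 plays (A: 0.541, B: 0.459), P2 plays (X: 0.459, Y: 0.541)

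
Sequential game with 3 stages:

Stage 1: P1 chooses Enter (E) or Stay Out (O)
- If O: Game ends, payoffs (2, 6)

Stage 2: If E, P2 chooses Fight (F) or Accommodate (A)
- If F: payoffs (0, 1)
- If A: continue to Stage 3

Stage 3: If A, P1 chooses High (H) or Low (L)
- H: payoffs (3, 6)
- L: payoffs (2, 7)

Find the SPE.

SPE: (E, A, H); Outcome (3, 6)

Work:
Stage 3: P1 chooses H (3 vs 2)
Stage 2: P2: F->1, A->6 (anticipating H). Choose A
Stage 1: P1: O->2, E->3 (anticipating A, H). Choose E
SPE path: E -> A -> H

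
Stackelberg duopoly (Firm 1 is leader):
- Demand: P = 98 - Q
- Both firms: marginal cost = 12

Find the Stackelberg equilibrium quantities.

q₁* (leader) = 43.0, q₂* (follower) = 21.5

Work:
Follower's reaction: q₂ = (a - c - q₁)/2
Leader substitutes: π₁ = q₁·(a - q₁ - (a-c-q₁)/2 - c)
FOC: q₁* = (98 - 12)/2 = 43.00
Then: q₂* = (98 - 12 - 43.0)/2 = 21.50
Leader has first-mover advantage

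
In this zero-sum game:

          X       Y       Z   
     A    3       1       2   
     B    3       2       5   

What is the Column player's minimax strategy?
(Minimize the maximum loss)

Column should play Y, value = 2

Work:
Column player minimizes Row's maximum payoff:
Column X: max payoff to Row = 3
Column Y: max payoff to Row = 2
Column Z: max payoff to Row = 5
Minimum is 2, achieved by column Y.
Minimax strategy: Y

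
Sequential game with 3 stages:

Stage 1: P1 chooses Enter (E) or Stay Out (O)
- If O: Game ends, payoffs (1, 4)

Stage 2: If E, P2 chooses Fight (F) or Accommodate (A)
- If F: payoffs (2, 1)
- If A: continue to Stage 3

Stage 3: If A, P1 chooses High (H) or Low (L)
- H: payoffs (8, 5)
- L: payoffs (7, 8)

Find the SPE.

SPE: (E, A, H); Outcome (8, 5)

Work:
Stage 3: P1 chooses H (8 vs 7)
Stage 2: P2: F->1, A->5 (anticipating H). Choose A
Stage 1: P1: O->1, E->8 (anticipating A, H). Choose E
SPE path: E -> A -> H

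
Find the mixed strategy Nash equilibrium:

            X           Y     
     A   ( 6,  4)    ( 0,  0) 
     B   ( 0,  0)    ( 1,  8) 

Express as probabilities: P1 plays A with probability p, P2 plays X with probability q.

p = 0.6667, q = 0.1429

Work:
Find probabilities that make opponent indifferent:
P2 chooses q to make P1 indifferent between A and B
P1 chooses p to make P2 indifferent between X and Y
Mixed NE: P1 plays (A: 0.6667, B: 0.3333), P2 plays (X: 0.1429, Y: 0.8571)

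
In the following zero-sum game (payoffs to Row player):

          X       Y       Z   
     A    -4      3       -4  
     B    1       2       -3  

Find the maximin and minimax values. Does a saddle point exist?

Maximin = -3, Minimax = -3, Saddle: True

Work:
Row minimums: [-4, -3] → maximin = -3
Column maximums: [1, 3, -3] → minimax = -3
Saddle point exists! Game value = -3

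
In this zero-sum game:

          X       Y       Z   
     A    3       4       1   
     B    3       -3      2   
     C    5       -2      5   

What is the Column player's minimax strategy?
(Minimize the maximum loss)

Column should play Y, value = 4

Work:
Column player minimizes Row's maximum payoff:
Column X: max payoff to Row = 5
Column Y: max payoff to Row = 4
Column Z: max payoff to Row = 5
Minimum is 4, achieved by column Y.
Minimax strategy: Y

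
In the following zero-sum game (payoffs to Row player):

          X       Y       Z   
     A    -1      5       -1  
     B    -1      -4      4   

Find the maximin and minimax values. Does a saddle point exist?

Maximin = -1, Minimax = -1, Saddle: True

Work:
Row minimums: [-1, -4] → maximin = -1
Column maximums: [-1, 5, 4] → minimax = -1
Saddle point exists! Game value = -1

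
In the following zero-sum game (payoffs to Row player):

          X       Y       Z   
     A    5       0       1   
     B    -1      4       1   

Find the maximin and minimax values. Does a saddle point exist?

Maximin = 0, Minimax = 1, Saddle: False

Work:
Row minimums: [0, -1] → maximin = 0
Column maximums: [5, 4, 1] → minimax = 1
No saddle point (maximin ≠ minimax). Mixed strategy needed.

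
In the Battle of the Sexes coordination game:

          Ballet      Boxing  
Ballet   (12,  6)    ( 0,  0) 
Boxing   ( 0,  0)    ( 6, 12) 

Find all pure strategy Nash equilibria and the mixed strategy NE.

Pure NE: (Ballet, Ballet) and (Boxing, Boxing); Mixed NE: p = 0.6667, q = 0.3333

Work:
Check pure NE:
(Ballet, Ballet): (12, 6) - no unilateral deviation beneficial
(Boxing, Boxing): (6, 12) - no unilateral deviation beneficial
Mixed NE: P1 plays Ballet with p = 0.6667, P2 plays Ballet with q = 0.3333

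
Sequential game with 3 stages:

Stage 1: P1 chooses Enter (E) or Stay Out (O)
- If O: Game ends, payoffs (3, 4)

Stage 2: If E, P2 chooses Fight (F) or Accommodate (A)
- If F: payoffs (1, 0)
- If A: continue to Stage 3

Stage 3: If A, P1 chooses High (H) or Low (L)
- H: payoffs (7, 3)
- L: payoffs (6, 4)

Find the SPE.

SPE: (E, A, H); Outcome (7, 3)

Work:
Stage 3: P1 chooses H (7 vs 6)
Stage 2: P2: F->0, A->3 (anticipating H). Choose A
Stage 1: P1: O->3, E->7 (anticipating A, H). Choose E
SPE path: E -> A -> H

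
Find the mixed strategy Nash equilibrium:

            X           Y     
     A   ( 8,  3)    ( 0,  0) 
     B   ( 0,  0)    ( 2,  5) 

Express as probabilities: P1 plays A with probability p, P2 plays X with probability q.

p = 0.625, q = 0.2

Work:
Find probabilities that make opponent indifferent:
P2 chooses q to make P1 indifferent between A and B
P1 chooses p to make P2 indifferent between X and Y
Mixed NE: P1 plays (A: 0.625, B: 0.375), P2 plays (X: 0.2, Y: 0.8)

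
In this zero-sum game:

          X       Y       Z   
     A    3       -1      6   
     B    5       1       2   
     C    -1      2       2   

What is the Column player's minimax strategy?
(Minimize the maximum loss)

Column should play Y, value = 2

Work:
Column player minimizes Row's maximum payoff:
Column X: max payoff to Row = 5
Column Y: max payoff to Row = 2
Column Z: max payoff to Row = 6
Minimum is 2, achieved by column Y.
Minimax strategy: Y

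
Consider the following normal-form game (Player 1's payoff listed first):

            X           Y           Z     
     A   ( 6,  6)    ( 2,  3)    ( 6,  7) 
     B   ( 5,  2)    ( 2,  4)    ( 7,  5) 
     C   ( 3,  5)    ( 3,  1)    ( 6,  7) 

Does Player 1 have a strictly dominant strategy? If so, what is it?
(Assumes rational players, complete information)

No strictly dominant strategy exists for Player 1

Work:
A strategy strictly dominates another if it gives a strictly higher payoff against every opponent action. Compare each pair of P1's strategies column-by-column:
  A vs B: [6 vs 5, 2 vs 2, 6 vs 7] → A does not strictly dominate B (column Y: 2 ≤ 2)
  A vs C: [6 vs 3, 2 vs 3, 6 vs 6] → A does not strictly dominate C (column Y: 2 ≤ 3)
  B vs A: [5 vs 6, 2 vs 2, 7 vs 6] → B does not strictly dominate A (column X: 5 ≤ 6)
  B vs C: [5 vs 3, 2 vs 3, 7 vs 6] → B does not strictly dominate C (column Y: 2 ≤ 3)
  C vs A: [3 vs 6, 3 vs 2, 6 vs 6] → C does not strictly dominate A (column X: 3 ≤ 6)
  C vs B: [3 vs 5, 3 vs 2, 6 vs 7] → C does not strictly dominate B (column X: 3 ≤ 5)
No single strategy strictly dominates all others → no strictly dominant strategy.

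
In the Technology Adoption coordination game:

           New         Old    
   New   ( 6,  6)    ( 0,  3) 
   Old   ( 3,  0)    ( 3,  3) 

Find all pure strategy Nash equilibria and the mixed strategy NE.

Pure NE: (New, New) and (Old, Old); Mixed NE: p = 0.5, q = 0.5

Work:
Check pure NE:
(New, New): (6, 6) - no unilateral deviation beneficial
(Old, Old): (3, 3) - no unilateral deviation beneficial
Mixed NE: P1 plays New with p = 0.5, P2 plays New with q = 0.5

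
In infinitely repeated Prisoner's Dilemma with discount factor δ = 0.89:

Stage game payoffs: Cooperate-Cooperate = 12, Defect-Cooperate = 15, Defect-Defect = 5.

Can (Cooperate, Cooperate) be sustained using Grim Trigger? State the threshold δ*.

δ* = 0.3; since δ = 0.89 ≥ 0.3, cooperation can be sustained

Work:
For Grim Trigger:
Cooperate forever: 12/(1-δ)
Defect then punished: 15 + 5·δ/(1-δ)
Need: 12/(1-δ) ≥ 15 + 5·δ/(1-δ)
Solving: δ ≥ (T-R)/(T-P) = (15-12)/(15-5) = 0.3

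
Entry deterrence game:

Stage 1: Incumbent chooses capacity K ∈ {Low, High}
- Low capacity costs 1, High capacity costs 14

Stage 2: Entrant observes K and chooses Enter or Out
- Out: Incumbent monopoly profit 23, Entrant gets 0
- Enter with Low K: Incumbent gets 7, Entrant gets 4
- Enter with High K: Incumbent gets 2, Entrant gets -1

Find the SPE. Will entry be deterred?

SPE: (High, Enter|Low, Out|High); Entry deterred. Incumbent net profit = 9

Work:
After Low K: Entrant enters (4 > 0)
After High K: Entrant stays out (-1 < 0)
Incumbent: Low → 7−1=6, High → 23−14=9
Incumbent chooses High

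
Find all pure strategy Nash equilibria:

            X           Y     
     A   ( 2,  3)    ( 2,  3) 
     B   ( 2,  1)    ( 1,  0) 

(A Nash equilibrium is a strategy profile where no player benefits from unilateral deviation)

Nash equilibrium: (A, X), (A, Y), (B, X)

Work:
Best responses:
  P1 vs X: payoffs [2, 2] → best response A/B (payoff 2)
  P1 vs Y: payoffs [2, 1] → best response A (payoff 2)
  P2 vs A: payoffs [3, 3] → best response X/Y (payoff 3)
  P2 vs B: payoffs [1, 0] → best response X (payoff 1)
Mutual best responses: (A,X), (A,Y), (B,X) → Nash equilibria.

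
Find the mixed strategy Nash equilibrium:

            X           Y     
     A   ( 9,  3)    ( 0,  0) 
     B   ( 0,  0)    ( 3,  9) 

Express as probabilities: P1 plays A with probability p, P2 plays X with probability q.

p = 0.75, q = 0.25

Work:
Find probabilities that make opponent indifferent:
P2 chooses q to make P1 indifferent between A and B
P1 chooses p to make P2 indifferent between X and Y
Mixed NE: P1 plays (A: 0.75, B: 0.25), P2 plays (X: 0.25, Y: 0.75)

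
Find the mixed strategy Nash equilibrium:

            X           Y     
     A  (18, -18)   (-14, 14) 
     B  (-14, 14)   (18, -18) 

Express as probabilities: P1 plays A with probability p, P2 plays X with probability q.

p = 0.5, q = 0.5

Work:
Find probabilities that make opponent indifferent:
P2 chooses q to make P1 indifferent between A and B
P1 chooses p to make P2 indifferent between X and Y
Mixed NE: P1 plays (A: 0.5, B: 0.5), P2 plays (X: 0.5, Y: 0.5)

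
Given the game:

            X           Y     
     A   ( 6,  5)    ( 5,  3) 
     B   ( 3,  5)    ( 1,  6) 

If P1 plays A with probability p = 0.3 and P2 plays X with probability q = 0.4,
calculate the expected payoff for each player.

E[P1] = 2.88, E[P2] = 5.06

Work:
E[P1] = p·q·π₁(A,X) + p·(1-q)·π₁(A,Y) + (1-p)·q·π₁(B,X) + (1-p)·(1-q)·π₁(B,Y)
= 0.3·0.4·6 + 0.3·0.6·5 + 0.7·0.4·3 + 0.7·0.6·1
= 2.88

E[P2] = 5.06 (similar calculation)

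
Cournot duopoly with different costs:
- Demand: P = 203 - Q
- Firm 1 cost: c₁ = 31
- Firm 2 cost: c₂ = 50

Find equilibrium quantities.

q₁* = 63.67, q₂* = 44.67

Work:
Reaction: q₁ = (203 - 31 - q₂)/2
Reaction: q₂ = (203 - 50 - q₁)/2
Solve simultaneously:
q₁* = (203 - 2×31 + 50)/3 = 63.67
q₂* = (203 - 2×50 + 31)/3 = 44.67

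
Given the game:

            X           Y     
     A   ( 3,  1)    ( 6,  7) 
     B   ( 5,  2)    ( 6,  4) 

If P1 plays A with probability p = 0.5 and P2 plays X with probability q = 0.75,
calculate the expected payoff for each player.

E[P1] = 4.5, E[P2] = 2.5

Work:
E[P1] = p·q·π₁(A,X) + p·(1-q)·π₁(A,Y) + (1-p)·q·π₁(B,X) + (1-p)·(1-q)·π₁(B,Y)
= 0.5·0.75·3 + 0.5·0.25·6 + 0.5·0.75·5 + 0.5·0.25·6
= 4.5

E[P2] = 2.5 (similar calculation)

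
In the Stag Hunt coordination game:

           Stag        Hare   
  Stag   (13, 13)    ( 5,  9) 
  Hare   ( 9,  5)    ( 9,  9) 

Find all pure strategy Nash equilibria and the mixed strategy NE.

Pure NE: (Stag, Stag) and (Hare, Hare); Mixed NE: p = 0.5, q = 0.5

Work:
Check pure NE:
(Stag, Stag): (13, 13) - no unilateral deviation beneficial
(Hare, Hare): (9, 9) - no unilateral deviation beneficial
Mixed NE: P1 plays Stag with p = 0.5, P2 plays Stag with q = 0.5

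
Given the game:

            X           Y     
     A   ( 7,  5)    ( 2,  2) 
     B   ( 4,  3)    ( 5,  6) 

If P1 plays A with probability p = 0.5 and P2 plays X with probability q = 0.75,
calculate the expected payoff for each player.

E[P1] = 5.0, E[P2] = 4.0

Work:
E[P1] = p·q·π₁(A,X) + p·(1-q)·π₁(A,Y) + (1-p)·q·π₁(B,X) + (1-p)·(1-q)·π₁(B,Y)
= 0.5·0.75·7 + 0.5·0.25·2 + 0.5·0.75·4 + 0.5·0.25·5
= 5.0

E[P2] = 4.0 (similar calculation)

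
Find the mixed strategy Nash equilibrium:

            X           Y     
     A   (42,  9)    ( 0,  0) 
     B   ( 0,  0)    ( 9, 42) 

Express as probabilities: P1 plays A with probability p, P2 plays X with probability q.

p = 0.8235, q = 0.1765

Work:
Find probabilities that make opponent indifferent:
P2 chooses q to make P1 indifferent between A and B
P1 chooses p to make P2 indifferent between X and Y
Mixed NE: P1 plays (A: 0.8235, B: 0.1765), P2 plays (X: 0.1765, Y: 0.8235)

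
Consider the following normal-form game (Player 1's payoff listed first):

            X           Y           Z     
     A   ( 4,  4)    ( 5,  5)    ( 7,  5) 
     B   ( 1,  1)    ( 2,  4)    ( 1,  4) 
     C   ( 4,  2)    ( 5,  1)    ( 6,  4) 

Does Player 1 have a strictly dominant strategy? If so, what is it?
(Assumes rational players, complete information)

No strictly dominant strategy exists for Player 1

Work:
A strategy strictly dominates another if it gives a strictly higher payoff against every opponent action. Compare each pair of P1's strategies column-by-column:
  A vs B: [4 vs 1, 5 vs 2, 7 vs 1] → A strictly dominates B
  A vs C: [4 vs 4, 5 vs 5, 7 vs 6] → A does not strictly dominate C (column X: 4 ≤ 4)
  B vs A: [1 vs 4, 2 vs 5, 1 vs 7] → B does not strictly dominate A (column X: 1 ≤ 4)
  B vs C: [1 vs 4, 2 vs 5, 1 vs 6] → B does not strictly dominate C (column X: 1 ≤ 4)
  C vs A: [4 vs 4, 5 vs 5, 6 vs 7] → C does not strictly dominate A (column X: 4 ≤ 4)
  C vs B: [4 vs 1, 5 vs 2, 6 vs 1] → C strictly dominates B
No single strategy strictly dominates all others → no strictly dominant strategy.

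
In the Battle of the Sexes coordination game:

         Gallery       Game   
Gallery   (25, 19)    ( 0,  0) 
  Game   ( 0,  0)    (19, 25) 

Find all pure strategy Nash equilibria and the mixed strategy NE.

Pure NE: (Gallery, Gallery) and (Game, Game); Mixed NE: p = 0.5682, q = 0.4318

Work:
Check pure NE:
(Gallery, Gallery): (25, 19) - no unilateral deviation beneficial
(Game, Game): (19, 25) - no unilateral deviation beneficial
Mixed NE: P1 plays Gallery with p = 0.5682, P2 plays Gallery with q = 0.4318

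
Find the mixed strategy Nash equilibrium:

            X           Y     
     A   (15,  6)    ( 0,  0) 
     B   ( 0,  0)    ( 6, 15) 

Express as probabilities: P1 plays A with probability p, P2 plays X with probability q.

p = 0.7143, q = 0.2857

Work:
Find probabilities that make opponent indifferent:
P2 chooses q to make P1 indifferent between A and B
P1 chooses p to make P2 indifferent between X and Y
Mixed NE: P1 plays (A: 0.7143, B: 0.2857), P2 plays (X: 0.2857, Y: 0.7143)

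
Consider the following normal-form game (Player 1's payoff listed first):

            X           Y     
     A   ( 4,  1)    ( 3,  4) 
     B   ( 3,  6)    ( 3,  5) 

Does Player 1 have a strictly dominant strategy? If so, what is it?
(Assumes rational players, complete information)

No strictly dominant strategy exists for Player 1

Work:
A strategy strictly dominates another if it gives a strictly higher payoff against every opponent action. Compare each pair of P1's strategies column-by-column:
  A vs B: [4 vs 3, 3 vs 3] → A does not strictly dominate B (column Y: 3 ≤ 3)
  B vs A: [3 vs 4, 3 vs 3] → B does not strictly dominate A (column X: 3 ≤ 4)
No single strategy strictly dominates all others → no strictly dominant strategy.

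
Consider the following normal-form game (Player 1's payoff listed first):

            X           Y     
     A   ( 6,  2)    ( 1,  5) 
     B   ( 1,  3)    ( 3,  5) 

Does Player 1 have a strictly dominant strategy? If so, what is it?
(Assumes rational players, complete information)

No strictly dominant strategy exists for Player 1

Work:
A strategy strictly dominates another if it gives a strictly higher payoff against every opponent action. Compare each pair of P1's strategies column-by-column:
  A vs B: [6 vs 1, 1 vs 3] → A does not strictly dominate B (column Y: 1 ≤ 3)
  B vs A: [1 vs 6, 3 vs 1] → B does not strictly dominate A (column X: 1 ≤ 6)
No single strategy strictly dominates all others → no strictly dominant strategy.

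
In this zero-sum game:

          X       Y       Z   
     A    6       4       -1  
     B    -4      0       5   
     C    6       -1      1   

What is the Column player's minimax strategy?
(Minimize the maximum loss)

Column should play Y, value = 4

Work:
Column player minimizes Row's maximum payoff:
Column X: max payoff to Row = 6
Column Y: max payoff to Row = 4
Column Z: max payoff to Row = 5
Minimum is 4, achieved by column Y.
Minimax strategy: Y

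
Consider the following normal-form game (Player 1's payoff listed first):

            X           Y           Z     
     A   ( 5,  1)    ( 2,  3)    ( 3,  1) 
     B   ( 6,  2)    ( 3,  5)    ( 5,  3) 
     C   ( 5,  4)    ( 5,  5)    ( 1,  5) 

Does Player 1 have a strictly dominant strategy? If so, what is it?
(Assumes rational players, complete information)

No strictly dominant strategy exists for Player 1

Work:
A strategy strictly dominates another if it gives a strictly higher payoff against every opponent action. Compare each pair of P1's strategies column-by-column:
  A vs B: [5 vs 6, 2 vs 3, 3 vs 5] → A does not strictly dominate B (column X: 5 ≤ 6)
  A vs C: [5 vs 5, 2 vs 5, 3 vs 1] → A does not strictly dominate C (column X: 5 ≤ 5)
  B vs A: [6 vs 5, 3 vs 2, 5 vs 3] → B strictly dominates A
  B vs C: [6 vs 5, 3 vs 5, 5 vs 1] → B does not strictly dominate C (column Y: 3 ≤ 5)
  C vs A: [5 vs 5, 5 vs 2, 1 vs 3] → C does not strictly dominate A (column X: 5 ≤ 5)
  C vs B: [5 vs 6, 5 vs 3, 1 vs 5] → C does not strictly dominate B (column X: 5 ≤ 6)
No single strategy strictly dominates all others → no strictly dominant strategy.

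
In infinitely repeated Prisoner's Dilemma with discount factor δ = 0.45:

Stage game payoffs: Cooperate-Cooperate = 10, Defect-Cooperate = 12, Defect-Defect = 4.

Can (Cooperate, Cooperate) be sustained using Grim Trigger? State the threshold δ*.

δ* = 0.25; since δ = 0.45 ≥ 0.25, cooperation can be sustained

Work:
For Grim Trigger:
Cooperate forever: 10/(1-δ)
Defect then punished: 12 + 4·δ/(1-δ)
Need: 10/(1-δ) ≥ 12 + 4·δ/(1-δ)
Solving: δ ≥ (T-R)/(T-P) = (12-10)/(12-4) = 0.25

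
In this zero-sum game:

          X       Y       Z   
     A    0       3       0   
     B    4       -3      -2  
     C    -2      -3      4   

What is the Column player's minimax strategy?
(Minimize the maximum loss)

Column should play Y, value = 3

Work:
Column player minimizes Row's maximum payoff:
Column X: max payoff to Row = 4
Column Y: max payoff to Row = 3
Column Z: max payoff to Row = 4
Minimum is 3, achieved by column Y.
Minimax strategy: Y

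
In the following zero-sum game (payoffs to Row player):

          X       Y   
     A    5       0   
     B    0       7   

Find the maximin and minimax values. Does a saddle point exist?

Maximin = 0, Minimax = 5, Saddle: False

Work:
Row minimums: [0, 0] → maximin = 0
Column maximums: [5, 7] → minimax = 5
No saddle point (maximin ≠ minimax). Mixed strategy needed.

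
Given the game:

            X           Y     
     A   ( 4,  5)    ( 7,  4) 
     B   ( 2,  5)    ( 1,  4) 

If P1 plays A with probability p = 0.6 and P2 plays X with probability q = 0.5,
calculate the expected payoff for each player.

E[P1] = 3.9, E[P2] = 4.5

Work:
E[P1] = p·q·π₁(A,X) + p·(1-q)·π₁(A,Y) + (1-p)·q·π₁(B,X) + (1-p)·(1-q)·π₁(B,Y)
= 0.6·0.5·4 + 0.6·0.5·7 + 0.4·0.5·2 + 0.4·0.5·1
= 3.9

E[P2] = 4.5 (similar calculation)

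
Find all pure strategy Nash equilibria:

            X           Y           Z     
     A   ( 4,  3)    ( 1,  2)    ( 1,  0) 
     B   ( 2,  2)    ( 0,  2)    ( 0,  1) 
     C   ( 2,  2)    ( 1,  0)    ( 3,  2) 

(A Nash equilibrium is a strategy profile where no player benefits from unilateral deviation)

Nash equilibrium: (A, X), (C, Z)

Work:
Best responses:
  P1 vs X: payoffs [4, 2, 2] → best response A (payoff 4)
  P1 vs Y: payoffs [1, 0, 1] → best response A/C (payoff 1)
  P1 vs Z: payoffs [1, 0, 3] → best response C (payoff 3)
  P2 vs A: payoffs [3, 2, 0] → best response X (payoff 3)
  P2 vs B: payoffs [2, 2, 1] → best response X/Y (payoff 2)
  P2 vs C: payoffs [2, 0, 2] → best response X/Z (payoff 2)
Mutual best responses: (A,X), (C,Z) → Nash equilibria.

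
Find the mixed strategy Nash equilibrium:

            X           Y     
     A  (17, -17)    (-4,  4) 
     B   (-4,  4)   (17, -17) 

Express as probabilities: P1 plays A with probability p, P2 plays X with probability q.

p = 0.5, q = 0.5

Work:
Find probabilities that make opponent indifferent:
P2 chooses q to make P1 indifferent between A and B
P1 chooses p to make P2 indifferent between X and Y
Mixed NE: P1 plays (A: 0.5, B: 0.5), P2 plays (X: 0.5, Y: 0.5)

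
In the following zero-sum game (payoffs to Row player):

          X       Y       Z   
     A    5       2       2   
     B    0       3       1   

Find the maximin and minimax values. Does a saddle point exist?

Maximin = 2, Minimax = 2, Saddle: True

Work:
Row minimums: [2, 0] → maximin = 2
Column maximums: [5, 3, 2] → minimax = 2
Saddle point exists! Game value = 2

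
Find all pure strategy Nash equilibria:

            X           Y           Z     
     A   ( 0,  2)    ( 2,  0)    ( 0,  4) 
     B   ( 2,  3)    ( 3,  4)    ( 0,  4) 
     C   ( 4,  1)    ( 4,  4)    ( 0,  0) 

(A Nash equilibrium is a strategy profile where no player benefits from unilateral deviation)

Nash equilibrium: (A, Z), (B, Z), (C, Y)

Work:
Best responses:
  P1 vs X: payoffs [0, 2, 4] → best response C (payoff 4)
  P1 vs Y: payoffs [2, 3, 4] → best response C (payoff 4)
  P1 vs Z: payoffs [0, 0, 0] → best response A/B/C (payoff 0)
  P2 vs A: payoffs [2, 0, 4] → best response Z (payoff 4)
  P2 vs B: payoffs [3, 4, 4] → best response Y/Z (payoff 4)
  P2 vs C: payoffs [1, 4, 0] → best response Y (payoff 4)
Mutual best responses: (A,Z), (B,Z), (C,Y) → Nash equilibria.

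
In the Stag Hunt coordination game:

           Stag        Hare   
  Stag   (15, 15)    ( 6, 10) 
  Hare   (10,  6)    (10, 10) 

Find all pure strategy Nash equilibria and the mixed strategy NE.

Pure NE: (Stag, Stag) and (Hare, Hare); Mixed NE: p = 0.4444, q = 0.4444

Work:
Check pure NE:
(Stag, Stag): (15, 15) - no unilateral deviation beneficial
(Hare, Hare): (10, 10) - no unilateral deviation beneficial
Mixed NE: P1 plays Stag with p = 0.4444, P2 plays Stag with q = 0.4444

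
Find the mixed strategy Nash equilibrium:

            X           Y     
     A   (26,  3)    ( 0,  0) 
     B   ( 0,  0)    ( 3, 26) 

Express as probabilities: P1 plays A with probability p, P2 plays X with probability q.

p = 0.8966, q = 0.1034

Work:
Find probabilities that make opponent indifferent:
P2 chooses q to make P1 indifferent between A and B
P1 chooses p to make P2 indifferent between X and Y
Mixed NE: P1 plays (A: 0.8966, B: 0.1034), P2 plays (X: 0.1034, Y: 0.8966)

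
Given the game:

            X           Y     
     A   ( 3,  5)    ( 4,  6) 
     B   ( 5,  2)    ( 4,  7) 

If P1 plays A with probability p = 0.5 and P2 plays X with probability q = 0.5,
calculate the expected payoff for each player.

E[P1] = 4.0, E[P2] = 5.0

Work:
E[P1] = p·q·π₁(A,X) + p·(1-q)·π₁(A,Y) + (1-p)·q·π₁(B,X) + (1-p)·(1-q)·π₁(B,Y)
= 0.5·0.5·3 + 0.5·0.5·4 + 0.5·0.5·5 + 0.5·0.5·4
= 4.0

E[P2] = 5.0 (similar calculation)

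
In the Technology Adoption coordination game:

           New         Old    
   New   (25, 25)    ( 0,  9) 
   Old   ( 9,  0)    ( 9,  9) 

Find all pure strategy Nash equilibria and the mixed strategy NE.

Pure NE: (New, New) and (Old, Old); Mixed NE: p = 0.36, q = 0.36

Work:
Check pure NE:
(New, New): (25, 25) - no unilateral deviation beneficial
(Old, Old): (9, 9) - no unilateral deviation beneficial
Mixed NE: P1 plays New with p = 0.36, P2 plays New with q = 0.36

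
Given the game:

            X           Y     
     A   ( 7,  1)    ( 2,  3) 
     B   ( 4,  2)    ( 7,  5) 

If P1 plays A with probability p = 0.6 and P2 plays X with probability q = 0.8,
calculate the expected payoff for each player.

E[P1] = 5.44, E[P2] = 1.88

Work:
E[P1] = p·q·π₁(A,X) + p·(1-q)·π₁(A,Y) + (1-p)·q·π₁(B,X) + (1-p)·(1-q)·π₁(B,Y)
= 0.6·0.8·7 + 0.6·0.2·2 + 0.4·0.8·4 + 0.4·0.2·7
= 5.44

E[P2] = 1.88 (similar calculation)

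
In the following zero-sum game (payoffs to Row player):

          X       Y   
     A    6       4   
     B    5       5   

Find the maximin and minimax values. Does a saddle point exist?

Maximin = 5, Minimax = 5, Saddle: True

Work:
Row minimums: [4, 5] → maximin = 5
Column maximums: [6, 5] → minimax = 5
Saddle point exists! Game value = 5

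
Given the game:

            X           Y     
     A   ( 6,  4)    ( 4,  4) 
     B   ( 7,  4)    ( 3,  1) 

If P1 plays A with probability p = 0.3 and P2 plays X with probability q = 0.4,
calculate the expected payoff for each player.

E[P1] = 4.66, E[P2] = 2.74

Work:
E[P1] = p·q·π₁(A,X) + p·(1-q)·π₁(A,Y) + (1-p)·q·π₁(B,X) + (1-p)·(1-q)·π₁(B,Y)
= 0.3·0.4·6 + 0.3·0.6·4 + 0.7·0.4·7 + 0.7·0.6·3
= 4.66

E[P2] = 2.74 (similar calculation)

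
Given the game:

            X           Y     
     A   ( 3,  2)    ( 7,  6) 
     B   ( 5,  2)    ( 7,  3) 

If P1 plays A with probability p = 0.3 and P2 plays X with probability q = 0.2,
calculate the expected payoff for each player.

E[P1] = 6.48, E[P2] = 3.52

Work:
E[P1] = p·q·π₁(A,X) + p·(1-q)·π₁(A,Y) + (1-p)·q·π₁(B,X) + (1-p)·(1-q)·π₁(B,Y)
= 0.3·0.2·3 + 0.3·0.8·7 + 0.7·0.2·5 + 0.7·0.8·7
= 6.48

E[P2] = 3.52 (similar calculation)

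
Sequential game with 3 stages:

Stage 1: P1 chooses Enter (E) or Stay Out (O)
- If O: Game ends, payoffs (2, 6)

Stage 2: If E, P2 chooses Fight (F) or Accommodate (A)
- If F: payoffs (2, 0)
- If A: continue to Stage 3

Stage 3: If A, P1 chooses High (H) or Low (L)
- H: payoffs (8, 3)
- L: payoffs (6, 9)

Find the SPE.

SPE: (E, A, H); Outcome (8, 3)

Work:
Stage 3: P1 chooses H (8 vs 6)
Stage 2: P2: F->0, A->3 (anticipating H). Choose A
Stage 1: P1: O->2, E->8 (anticipating A, H). Choose E
SPE path: E -> A -> H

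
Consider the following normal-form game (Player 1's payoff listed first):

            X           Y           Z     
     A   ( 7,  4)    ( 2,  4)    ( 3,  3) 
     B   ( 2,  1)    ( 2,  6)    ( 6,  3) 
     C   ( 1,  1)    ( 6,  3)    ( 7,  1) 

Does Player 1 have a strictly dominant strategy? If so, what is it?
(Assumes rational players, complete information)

No strictly dominant strategy exists for Player 1

Work:
A strategy strictly dominates another if it gives a strictly higher payoff against every opponent action. Compare each pair of P1's strategies column-by-column:
  A vs B: [7 vs 2, 2 vs 2, 3 vs 6] → A does not strictly dominate B (column Y: 2 ≤ 2)
  A vs C: [7 vs 1, 2 vs 6, 3 vs 7] → A does not strictly dominate C (column Y: 2 ≤ 6)
  B vs A: [2 vs 7, 2 vs 2, 6 vs 3] → B does not strictly dominate A (column X: 2 ≤ 7)
  B vs C: [2 vs 1, 2 vs 6, 6 vs 7] → B does not strictly dominate C (column Y: 2 ≤ 6)
  C vs A: [1 vs 7, 6 vs 2, 7 vs 3] → C does not strictly dominate A (column X: 1 ≤ 7)
  C vs B: [1 vs 2, 6 vs 2, 7 vs 6] → C does not strictly dominate B (column X: 1 ≤ 2)
No single strategy strictly dominates all others → no strictly dominant strategy.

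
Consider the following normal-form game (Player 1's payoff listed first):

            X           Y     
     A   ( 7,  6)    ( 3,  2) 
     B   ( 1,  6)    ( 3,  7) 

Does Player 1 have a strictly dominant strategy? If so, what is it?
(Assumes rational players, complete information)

No strictly dominant strategy exists for Player 1

Work:
A strategy strictly dominates another if it gives a strictly higher payoff against every opponent action. Compare each pair of P1's strategies column-by-column:
  A vs B: [7 vs 1, 3 vs 3] → A does not strictly dominate B (column Y: 3 ≤ 3)
  B vs A: [1 vs 7, 3 vs 3] → B does not strictly dominate A (column X: 1 ≤ 7)
No single strategy strictly dominates all others → no strictly dominant strategy.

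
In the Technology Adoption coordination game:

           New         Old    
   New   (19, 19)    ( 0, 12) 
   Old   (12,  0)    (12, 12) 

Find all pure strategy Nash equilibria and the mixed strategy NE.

Pure NE: (New, New) and (Old, Old); Mixed NE: p = 0.6316, q = 0.6316

Work:
Check pure NE:
(New, New): (19, 19) - no unilateral deviation beneficial
(Old, Old): (12, 12) - no unilateral deviation beneficial
Mixed NE: P1 plays New with p = 0.6316, P2 plays New with q = 0.6316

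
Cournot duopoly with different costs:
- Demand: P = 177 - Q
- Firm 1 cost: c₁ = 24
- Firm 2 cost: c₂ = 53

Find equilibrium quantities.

q₁* = 60.67, q₂* = 31.67

Work:
Reaction: q₁ = (177 - 24 - q₂)/2
Reaction: q₂ = (177 - 53 - q₁)/2
Solve simultaneously:
q₁* = (177 - 2×24 + 53)/3 = 60.67
q₂* = (177 - 2×53 + 24)/3 = 31.67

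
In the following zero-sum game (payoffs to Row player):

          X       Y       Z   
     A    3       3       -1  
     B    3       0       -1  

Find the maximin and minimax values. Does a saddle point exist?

Maximin = -1, Minimax = -1, Saddle: True

Work:
Row minimums: [-1, -1] → maximin = -1
Column maximums: [3, 3, -1] → minimax = -1
Saddle point exists! Game value = -1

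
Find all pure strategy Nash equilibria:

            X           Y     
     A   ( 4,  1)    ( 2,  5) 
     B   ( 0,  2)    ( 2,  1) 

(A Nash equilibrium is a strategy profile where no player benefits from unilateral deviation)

Nash equilibrium: (A, Y)

Work:
Best responses:
  P1 vs X: payoffs [4, 0] → best response A (payoff 4)
  P1 vs Y: payoffs [2, 2] → best response A/B (payoff 2)
  P2 vs A: payoffs [1, 5] → best response Y (payoff 5)
  P2 vs B: payoffs [2, 1] → best response X (payoff 2)
Mutual best responses: (A,Y) → Nash equilibria.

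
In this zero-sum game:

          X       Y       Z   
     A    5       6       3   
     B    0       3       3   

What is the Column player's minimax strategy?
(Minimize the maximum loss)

Column should play Z, value = 3

Work:
Column player minimizes Row's maximum payoff:
Column X: max payoff to Row = 5
Column Y: max payoff to Row = 6
Column Z: max payoff to Row = 3
Minimum is 3, achieved by column Z.
Minimax strategy: Z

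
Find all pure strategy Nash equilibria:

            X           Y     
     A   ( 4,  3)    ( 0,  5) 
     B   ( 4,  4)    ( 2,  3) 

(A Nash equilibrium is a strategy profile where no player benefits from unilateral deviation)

Nash equilibrium: (B, X)

Work:
Best responses:
  P1 vs X: payoffs [4, 4] → best response A/B (payoff 4)
  P1 vs Y: payoffs [0, 2] → best response B (payoff 2)
  P2 vs A: payoffs [3, 5] → best response Y (payoff 5)
  P2 vs B: payoffs [4, 3] → best response X (payoff 4)
Mutual best responses: (B,X) → Nash equilibria.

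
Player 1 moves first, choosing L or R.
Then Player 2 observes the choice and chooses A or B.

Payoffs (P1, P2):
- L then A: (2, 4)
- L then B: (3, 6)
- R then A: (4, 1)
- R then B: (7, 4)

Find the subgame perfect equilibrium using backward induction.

P1 plays R, P2 plays B after L and B after R; Payoff (7, 4)

Work:
Backward induction:
After L: P2 chooses B → P1 gets 3
After R: P2 chooses B → P1 gets 7
P1 chooses R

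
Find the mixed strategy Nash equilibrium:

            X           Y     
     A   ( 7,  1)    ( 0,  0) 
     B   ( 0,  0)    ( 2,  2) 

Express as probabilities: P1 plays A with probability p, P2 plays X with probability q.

p = 0.6667, q = 0.2222

Work:
Find probabilities that make opponent indifferent:
P2 chooses q to make P1 indifferent between A and B
P1 chooses p to make P2 indifferent between X and Y
Mixed NE: P1 plays (A: 0.6667, B: 0.3333), P2 plays (X: 0.2222, Y: 0.7778)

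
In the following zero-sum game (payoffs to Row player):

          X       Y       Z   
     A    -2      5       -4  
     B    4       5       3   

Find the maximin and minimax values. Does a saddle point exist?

Maximin = 3, Minimax = 3, Saddle: True

Work:
Row minimums: [-4, 3] → maximin = 3
Column maximums: [4, 5, 3] → minimax = 3
Saddle point exists! Game value = 3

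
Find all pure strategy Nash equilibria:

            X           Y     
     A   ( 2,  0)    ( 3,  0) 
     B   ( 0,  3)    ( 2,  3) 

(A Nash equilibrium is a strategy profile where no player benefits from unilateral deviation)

Nash equilibrium: (A, X), (A, Y)

Work:
Best responses:
  P1 vs X: payoffs [2, 0] → best response A (payoff 2)
  P1 vs Y: payoffs [3, 2] → best response A (payoff 3)
  P2 vs A: payoffs [0, 0] → best response X/Y (payoff 0)
  P2 vs B: payoffs [3, 3] → best response X/Y (payoff 3)
Mutual best responses: (A,X), (A,Y) → Nash equilibria.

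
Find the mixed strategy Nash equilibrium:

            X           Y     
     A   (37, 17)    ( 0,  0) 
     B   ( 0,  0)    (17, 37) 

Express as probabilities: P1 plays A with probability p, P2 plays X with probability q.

p = 0.6852, q = 0.3148

Work:
Find probabilities that make opponent indifferent:
P2 chooses q to make P1 indifferent between A and B
P1 chooses p to make P2 indifferent between X and Y
Mixed NE: P1 plays (A: 0.6852, B: 0.3148), P2 plays (X: 0.3148, Y: 0.6852)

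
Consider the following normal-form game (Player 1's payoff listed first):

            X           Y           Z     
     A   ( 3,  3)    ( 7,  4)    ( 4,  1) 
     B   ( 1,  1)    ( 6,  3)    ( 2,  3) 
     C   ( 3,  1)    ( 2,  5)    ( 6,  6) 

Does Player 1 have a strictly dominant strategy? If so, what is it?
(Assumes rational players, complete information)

No strictly dominant strategy exists for Player 1

Work:
A strategy strictly dominates another if it gives a strictly higher payoff against every opponent action. Compare each pair of P1's strategies column-by-column:
  A vs B: [3 vs 1, 7 vs 6, 4 vs 2] → A strictly dominates B
  A vs C: [3 vs 3, 7 vs 2, 4 vs 6] → A does not strictly dominate C (column X: 3 ≤ 3)
  B vs A: [1 vs 3, 6 vs 7, 2 vs 4] → B does not strictly dominate A (column X: 1 ≤ 3)
  B vs C: [1 vs 3, 6 vs 2, 2 vs 6] → B does not strictly dominate C (column X: 1 ≤ 3)
  C vs A: [3 vs 3, 2 vs 7, 6 vs 4] → C does not strictly dominate A (column X: 3 ≤ 3)
  C vs B: [3 vs 1, 2 vs 6, 6 vs 2] → C does not strictly dominate B (column Y: 2 ≤ 6)
No single strategy strictly dominates all others → no strictly dominant strategy.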